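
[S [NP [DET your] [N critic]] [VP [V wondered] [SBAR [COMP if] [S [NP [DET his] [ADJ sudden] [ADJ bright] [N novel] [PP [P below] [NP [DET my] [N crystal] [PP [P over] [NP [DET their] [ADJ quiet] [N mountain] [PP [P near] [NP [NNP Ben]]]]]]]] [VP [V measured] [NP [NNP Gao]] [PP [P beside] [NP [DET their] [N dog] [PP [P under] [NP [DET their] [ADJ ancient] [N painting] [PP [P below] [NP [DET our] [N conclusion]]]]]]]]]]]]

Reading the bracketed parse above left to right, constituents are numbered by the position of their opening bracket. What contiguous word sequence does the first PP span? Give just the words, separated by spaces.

Opening `[PP` markers occur at word positions 9, 12, 16, 20, 23, 27; the first of these opens the constituent [PP below my crystal over their quiet mountain near Ben].

below my crystal over their quiet mountain near Ben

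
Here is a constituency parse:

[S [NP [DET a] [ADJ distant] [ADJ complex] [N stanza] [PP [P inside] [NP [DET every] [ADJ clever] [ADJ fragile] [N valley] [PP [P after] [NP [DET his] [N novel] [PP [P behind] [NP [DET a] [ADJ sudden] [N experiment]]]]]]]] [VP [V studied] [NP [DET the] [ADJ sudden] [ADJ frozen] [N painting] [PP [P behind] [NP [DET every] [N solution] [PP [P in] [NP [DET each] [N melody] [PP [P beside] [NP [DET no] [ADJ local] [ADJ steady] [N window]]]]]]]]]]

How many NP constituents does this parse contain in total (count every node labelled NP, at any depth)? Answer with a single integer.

8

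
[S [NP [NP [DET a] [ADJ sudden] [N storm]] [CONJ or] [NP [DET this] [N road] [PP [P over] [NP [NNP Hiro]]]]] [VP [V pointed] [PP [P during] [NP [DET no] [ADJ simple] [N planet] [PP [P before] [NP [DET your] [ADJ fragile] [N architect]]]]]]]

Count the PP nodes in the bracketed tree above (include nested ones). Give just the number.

3

Scanning left to right, an opening `[PP` appears at word positions 7, 10, 14 — 3 in total.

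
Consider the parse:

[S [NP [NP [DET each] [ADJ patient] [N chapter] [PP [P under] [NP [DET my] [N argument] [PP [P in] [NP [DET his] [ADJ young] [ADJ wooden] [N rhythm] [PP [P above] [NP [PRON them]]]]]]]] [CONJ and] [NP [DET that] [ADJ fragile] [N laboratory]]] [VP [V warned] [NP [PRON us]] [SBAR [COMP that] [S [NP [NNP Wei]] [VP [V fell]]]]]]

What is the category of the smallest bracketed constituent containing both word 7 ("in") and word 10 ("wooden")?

The smallest bracket enclosing both words is [PP in his young wooden rhythm above them], so the label is PP.

PP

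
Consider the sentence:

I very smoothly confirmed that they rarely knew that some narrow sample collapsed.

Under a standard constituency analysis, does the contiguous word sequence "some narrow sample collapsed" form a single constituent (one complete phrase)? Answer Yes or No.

These words form the whole clause headed by "collapsed", so yes — one constituent.

Yes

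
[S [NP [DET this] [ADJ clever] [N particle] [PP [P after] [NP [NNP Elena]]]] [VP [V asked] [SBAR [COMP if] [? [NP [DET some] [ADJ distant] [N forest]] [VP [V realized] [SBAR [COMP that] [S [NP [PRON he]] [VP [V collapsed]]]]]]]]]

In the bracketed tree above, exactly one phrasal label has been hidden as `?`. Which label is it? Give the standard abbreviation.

S

Looking at what the `?` directly dominates — NP, VP — this is a clause (S).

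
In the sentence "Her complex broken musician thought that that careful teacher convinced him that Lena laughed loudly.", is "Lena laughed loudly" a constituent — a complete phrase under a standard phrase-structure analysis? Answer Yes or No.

Yes

The sequence corresponds to a single S node — the clause "Lena laughed loudly".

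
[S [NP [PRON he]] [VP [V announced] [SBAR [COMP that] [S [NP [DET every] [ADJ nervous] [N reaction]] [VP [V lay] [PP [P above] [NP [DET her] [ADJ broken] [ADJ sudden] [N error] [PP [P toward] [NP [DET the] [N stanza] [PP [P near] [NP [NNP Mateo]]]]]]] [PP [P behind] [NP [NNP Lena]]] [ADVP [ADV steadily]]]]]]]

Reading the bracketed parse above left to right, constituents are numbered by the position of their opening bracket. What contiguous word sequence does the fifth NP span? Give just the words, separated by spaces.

The NP opening brackets appear, in order, over: "he"; "every nervous reaction"; "her broken sudden error toward the stanza near Mateo"; "the stanza near Mateo"; "Mateo"; "Lena". The fifth one spans "Mateo".

Mateo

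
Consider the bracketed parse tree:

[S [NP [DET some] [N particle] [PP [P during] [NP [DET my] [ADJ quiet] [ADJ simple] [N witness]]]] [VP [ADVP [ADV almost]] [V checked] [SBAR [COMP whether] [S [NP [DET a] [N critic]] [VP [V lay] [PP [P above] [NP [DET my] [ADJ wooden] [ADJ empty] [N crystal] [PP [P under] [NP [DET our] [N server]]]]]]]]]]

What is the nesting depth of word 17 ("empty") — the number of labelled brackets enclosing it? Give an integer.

Counting open brackets not yet closed at "empty": [S [VP [SBAR [S [VP [PP [NP [ADJ = 8.

8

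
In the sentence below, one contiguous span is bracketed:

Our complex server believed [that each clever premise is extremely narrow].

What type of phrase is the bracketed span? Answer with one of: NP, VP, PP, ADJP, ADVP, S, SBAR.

SBAR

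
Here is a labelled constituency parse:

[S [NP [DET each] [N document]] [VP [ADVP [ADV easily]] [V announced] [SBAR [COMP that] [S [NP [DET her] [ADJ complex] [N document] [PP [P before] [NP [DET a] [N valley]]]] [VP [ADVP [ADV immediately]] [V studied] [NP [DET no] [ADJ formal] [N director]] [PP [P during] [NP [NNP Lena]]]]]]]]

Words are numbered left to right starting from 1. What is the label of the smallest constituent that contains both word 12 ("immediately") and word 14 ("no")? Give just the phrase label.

Both words fall inside [VP immediately studied no formal director during Lena] (words 12–18), and no smaller constituent contains them both. Label: VP.

VP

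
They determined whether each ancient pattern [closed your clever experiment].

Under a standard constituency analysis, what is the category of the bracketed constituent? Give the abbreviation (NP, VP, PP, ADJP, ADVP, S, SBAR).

VP

"closed" is the head of the bracketed span, so the span is a verb phrase: VP.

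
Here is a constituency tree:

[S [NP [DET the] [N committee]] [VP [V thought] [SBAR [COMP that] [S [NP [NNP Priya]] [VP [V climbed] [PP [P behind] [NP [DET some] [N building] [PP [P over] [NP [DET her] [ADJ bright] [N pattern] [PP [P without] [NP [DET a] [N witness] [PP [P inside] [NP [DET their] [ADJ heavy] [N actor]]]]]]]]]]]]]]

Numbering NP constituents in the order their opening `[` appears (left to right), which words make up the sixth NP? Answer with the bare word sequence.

The NP opening brackets appear, in order, over: "the committee"; "Priya"; "some building over her bright pattern without a witness inside their heavy actor"; "her bright pattern without a witness inside their heavy actor"; "a witness inside their heavy actor"; "their heavy actor". The sixth one spans "their heavy actor".

their heavy actor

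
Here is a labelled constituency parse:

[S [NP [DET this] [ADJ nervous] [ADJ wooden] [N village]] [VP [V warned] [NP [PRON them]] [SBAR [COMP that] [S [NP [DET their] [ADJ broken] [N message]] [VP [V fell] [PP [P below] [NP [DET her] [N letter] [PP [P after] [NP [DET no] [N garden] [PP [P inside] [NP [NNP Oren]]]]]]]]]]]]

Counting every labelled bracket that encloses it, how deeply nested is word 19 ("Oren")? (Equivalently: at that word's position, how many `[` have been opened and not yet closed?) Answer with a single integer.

12

Counting open brackets not yet closed at "Oren": [S [VP [SBAR [S [VP [PP [NP [PP [NP [PP [NP [NNP = 12.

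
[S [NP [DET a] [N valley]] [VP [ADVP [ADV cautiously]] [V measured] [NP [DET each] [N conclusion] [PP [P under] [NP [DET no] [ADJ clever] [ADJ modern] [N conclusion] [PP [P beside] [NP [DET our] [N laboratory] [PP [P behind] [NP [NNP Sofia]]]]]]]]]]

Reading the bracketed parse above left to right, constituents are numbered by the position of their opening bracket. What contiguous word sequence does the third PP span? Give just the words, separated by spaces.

behind Sofia

In left-to-right order the PP constituents are "under no clever modern conclusion beside our laboratory behind Sofia"; "beside our laboratory behind Sofia"; "behind Sofia". Number 3 is "behind Sofia".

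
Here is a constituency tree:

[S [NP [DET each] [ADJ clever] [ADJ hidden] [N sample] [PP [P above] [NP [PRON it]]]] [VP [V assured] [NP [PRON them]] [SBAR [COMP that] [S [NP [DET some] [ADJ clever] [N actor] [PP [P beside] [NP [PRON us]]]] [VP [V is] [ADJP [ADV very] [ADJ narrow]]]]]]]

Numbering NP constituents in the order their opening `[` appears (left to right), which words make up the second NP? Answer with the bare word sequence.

it

In left-to-right order the NP constituents are "each clever hidden sample above it"; "it"; "them"; "some clever actor beside us"; "us". Number 2 is "it".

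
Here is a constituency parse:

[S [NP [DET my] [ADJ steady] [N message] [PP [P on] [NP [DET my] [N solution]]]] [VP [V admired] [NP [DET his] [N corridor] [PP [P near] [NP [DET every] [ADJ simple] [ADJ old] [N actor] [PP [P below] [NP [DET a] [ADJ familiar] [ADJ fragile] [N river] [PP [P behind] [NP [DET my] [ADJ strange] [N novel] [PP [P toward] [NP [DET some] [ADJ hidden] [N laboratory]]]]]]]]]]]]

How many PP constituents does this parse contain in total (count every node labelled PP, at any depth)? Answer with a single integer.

5

The PP constituents are: [PP on my solution]; [PP near every simple old actor below a familiar fragile river behind my strange novel toward some hidden laboratory]; [PP below a familiar fragile river behind my strange novel toward some hidden laboratory]; [PP behind my strange novel toward some hidden laboratory]; [PP toward some hidden laboratory]. Total: 5.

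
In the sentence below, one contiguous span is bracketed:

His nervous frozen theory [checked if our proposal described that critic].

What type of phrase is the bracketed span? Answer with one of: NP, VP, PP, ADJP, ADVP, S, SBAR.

VP

"checked" is the head of the bracketed span, so the span is a verb phrase: VP.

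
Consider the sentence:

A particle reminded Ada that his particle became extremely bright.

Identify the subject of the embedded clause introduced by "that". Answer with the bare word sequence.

In the embedded clause introduced by "that" the verb is "became"; the NP preceding it, "his particle", is the subject.

his particle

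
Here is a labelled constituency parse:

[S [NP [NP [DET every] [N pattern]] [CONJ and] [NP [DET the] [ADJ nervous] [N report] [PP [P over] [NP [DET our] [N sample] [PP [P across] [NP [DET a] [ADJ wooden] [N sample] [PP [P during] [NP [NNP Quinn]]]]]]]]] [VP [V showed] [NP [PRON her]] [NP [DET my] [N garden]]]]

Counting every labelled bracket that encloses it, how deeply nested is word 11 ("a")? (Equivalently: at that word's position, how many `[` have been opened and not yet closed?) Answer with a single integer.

8

Path from the root down to the word: S → NP → NP → PP → NP → PP → NP → DET. That is 8 enclosing brackets.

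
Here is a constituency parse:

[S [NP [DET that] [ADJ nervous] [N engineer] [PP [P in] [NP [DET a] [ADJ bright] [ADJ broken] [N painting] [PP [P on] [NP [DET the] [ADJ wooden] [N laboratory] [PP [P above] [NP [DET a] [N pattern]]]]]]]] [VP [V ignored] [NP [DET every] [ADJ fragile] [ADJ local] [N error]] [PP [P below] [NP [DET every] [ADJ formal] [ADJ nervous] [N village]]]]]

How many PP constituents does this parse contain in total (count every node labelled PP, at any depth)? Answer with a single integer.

The PP constituents are: [PP in a bright broken painting on the wooden laboratory above a pattern]; [PP on the wooden laboratory above a pattern]; [PP above a pattern]; [PP below every formal nervous village]. Total: 4.

4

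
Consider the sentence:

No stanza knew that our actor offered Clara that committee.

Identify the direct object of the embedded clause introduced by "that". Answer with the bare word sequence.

that committee

Within the embedded clause introduced by "that", the direct object of "offered" is "that committee".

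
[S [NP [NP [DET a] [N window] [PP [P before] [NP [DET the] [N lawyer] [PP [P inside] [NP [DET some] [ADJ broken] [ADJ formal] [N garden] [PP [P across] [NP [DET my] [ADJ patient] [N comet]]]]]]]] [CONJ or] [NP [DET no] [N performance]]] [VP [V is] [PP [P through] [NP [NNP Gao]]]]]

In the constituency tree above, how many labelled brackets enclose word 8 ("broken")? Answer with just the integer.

8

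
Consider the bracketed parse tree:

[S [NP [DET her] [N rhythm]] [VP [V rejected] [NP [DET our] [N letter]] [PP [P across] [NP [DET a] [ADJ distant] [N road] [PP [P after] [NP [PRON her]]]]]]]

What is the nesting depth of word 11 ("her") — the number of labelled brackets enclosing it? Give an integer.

Path from the root down to the word: S → VP → PP → NP → PP → NP → PRON. That is 7 enclosing brackets.

7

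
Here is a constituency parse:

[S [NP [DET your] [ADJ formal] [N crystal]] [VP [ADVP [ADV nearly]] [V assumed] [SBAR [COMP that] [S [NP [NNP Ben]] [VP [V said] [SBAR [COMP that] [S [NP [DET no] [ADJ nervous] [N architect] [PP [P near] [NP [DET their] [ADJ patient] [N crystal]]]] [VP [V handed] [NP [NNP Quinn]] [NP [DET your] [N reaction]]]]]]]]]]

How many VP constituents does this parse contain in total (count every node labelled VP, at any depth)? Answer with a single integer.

3

The VP constituents are: [VP nearly assumed that Ben said that no nervous architect near their patient crystal handed Quinn your reaction]; [VP said that no nervous architect near their patient crystal handed Quinn your reaction]; [VP handed Quinn your reaction]. Total: 3.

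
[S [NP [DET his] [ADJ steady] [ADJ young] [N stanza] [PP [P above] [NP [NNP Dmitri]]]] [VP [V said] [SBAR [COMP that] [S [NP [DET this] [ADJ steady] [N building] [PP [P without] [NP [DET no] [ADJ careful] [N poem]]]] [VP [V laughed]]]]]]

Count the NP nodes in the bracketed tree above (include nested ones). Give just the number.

4

Listing each NP by its span: [NP his steady young stanza above Dmitri]; [NP Dmitri]; [NP this steady building without no careful poem]; [NP no careful poem] — that makes 4.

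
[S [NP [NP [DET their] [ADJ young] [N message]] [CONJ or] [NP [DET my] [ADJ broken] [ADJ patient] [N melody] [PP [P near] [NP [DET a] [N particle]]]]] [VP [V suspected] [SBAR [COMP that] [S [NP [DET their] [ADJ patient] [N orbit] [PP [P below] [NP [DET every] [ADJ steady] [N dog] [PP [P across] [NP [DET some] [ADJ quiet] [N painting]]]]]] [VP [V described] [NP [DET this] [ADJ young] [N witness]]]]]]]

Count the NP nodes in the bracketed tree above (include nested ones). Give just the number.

8

The NP constituents are: [NP their young message or my broken patient melody near a particle]; [NP their young message]; [NP my broken patient melody near a particle]; [NP a particle]; [NP their patient orbit below every steady dog across some quiet painting]; [NP every steady dog across some quiet painting] …. Total: 8.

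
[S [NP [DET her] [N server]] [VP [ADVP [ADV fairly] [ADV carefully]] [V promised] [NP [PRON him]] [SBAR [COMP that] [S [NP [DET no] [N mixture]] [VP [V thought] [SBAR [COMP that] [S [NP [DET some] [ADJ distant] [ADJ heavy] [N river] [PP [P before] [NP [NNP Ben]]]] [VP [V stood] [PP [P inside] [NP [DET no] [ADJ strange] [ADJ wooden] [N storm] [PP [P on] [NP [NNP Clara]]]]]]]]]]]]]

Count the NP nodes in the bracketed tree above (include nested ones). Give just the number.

7

Scanning left to right, an opening `[NP` appears at word positions 1, 6, 8, 12, 17, 20, 25 — 7 in total.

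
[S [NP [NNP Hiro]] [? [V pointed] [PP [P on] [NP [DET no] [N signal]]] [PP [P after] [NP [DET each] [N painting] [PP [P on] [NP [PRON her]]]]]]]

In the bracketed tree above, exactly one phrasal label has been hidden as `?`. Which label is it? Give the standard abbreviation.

VP

A constituent whose immediate children are V 'pointed', PP, PP is a verb phrase: VP.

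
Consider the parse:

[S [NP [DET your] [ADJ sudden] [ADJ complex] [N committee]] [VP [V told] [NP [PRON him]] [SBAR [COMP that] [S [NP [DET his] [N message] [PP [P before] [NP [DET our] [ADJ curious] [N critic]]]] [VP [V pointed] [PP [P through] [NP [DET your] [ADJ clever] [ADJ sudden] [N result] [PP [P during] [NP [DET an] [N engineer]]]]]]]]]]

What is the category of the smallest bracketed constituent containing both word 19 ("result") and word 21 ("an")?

Both words fall inside [NP your clever sudden result during an engineer] (words 16–22), and no smaller constituent contains them both. Label: NP.

NP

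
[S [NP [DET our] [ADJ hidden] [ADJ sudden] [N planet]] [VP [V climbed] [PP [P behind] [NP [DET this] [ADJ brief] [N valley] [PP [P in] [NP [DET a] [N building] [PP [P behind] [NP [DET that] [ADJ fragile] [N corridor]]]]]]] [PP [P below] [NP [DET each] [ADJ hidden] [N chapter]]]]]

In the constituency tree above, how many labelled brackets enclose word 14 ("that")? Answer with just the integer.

9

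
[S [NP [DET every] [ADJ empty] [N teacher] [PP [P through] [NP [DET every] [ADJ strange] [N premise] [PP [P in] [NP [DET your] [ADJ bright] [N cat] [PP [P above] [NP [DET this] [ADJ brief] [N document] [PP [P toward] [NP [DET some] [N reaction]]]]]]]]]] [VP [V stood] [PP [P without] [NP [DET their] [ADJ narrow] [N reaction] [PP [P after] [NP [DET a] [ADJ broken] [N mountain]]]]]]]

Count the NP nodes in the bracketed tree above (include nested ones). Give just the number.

7

Listing each NP by its span: [NP every empty teacher through every strange premise in your bright cat above this brief document toward some reaction]; [NP every strange premise in your bright cat above this brief document toward some reaction]; [NP your bright cat above this brief document toward some reaction]; [NP this brief document toward some reaction]; [NP some reaction]; [NP their narrow reaction after a broken mountain] … — that makes 7.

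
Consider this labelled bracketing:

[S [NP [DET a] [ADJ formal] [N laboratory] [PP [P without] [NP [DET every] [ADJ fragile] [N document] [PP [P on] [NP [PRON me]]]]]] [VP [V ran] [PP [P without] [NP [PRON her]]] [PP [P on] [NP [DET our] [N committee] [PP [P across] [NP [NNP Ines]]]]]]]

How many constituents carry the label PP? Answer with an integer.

Scanning left to right, an opening `[PP` appears at word positions 4, 8, 11, 13, 16 — 5 in total.

5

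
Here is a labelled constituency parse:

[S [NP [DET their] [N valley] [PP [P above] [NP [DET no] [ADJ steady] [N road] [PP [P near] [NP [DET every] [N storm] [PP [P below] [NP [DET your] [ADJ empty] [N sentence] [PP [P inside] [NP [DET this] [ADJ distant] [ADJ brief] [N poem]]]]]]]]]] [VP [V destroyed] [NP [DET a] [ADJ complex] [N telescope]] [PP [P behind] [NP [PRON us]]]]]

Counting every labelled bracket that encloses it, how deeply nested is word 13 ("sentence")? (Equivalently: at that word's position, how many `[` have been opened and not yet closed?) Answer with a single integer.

9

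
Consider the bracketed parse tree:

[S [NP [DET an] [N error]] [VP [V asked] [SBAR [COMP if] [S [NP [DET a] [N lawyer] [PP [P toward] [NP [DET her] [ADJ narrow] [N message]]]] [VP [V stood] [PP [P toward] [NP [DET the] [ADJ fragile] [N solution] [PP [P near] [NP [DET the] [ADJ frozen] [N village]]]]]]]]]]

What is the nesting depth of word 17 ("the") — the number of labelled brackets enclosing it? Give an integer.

10

The word sits inside DET, which is inside NP, inside PP, inside NP, inside PP, inside VP, inside S, inside SBAR, inside VP, inside S — 10 brackets in all.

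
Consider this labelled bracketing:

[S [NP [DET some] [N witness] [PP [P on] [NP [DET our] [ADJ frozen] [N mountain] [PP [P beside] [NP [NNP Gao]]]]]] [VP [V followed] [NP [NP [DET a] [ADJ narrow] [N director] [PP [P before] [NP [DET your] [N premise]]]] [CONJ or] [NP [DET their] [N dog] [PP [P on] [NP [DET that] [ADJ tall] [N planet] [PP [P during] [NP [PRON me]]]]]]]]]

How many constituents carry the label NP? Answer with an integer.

Listing each NP by its span: [NP some witness on our frozen mountain beside Gao]; [NP our frozen mountain beside Gao]; [NP Gao]; [NP a narrow director before your premise or their dog on that tall planet during me]; [NP a narrow director before your premise]; [NP your premise] … — that makes 9.

9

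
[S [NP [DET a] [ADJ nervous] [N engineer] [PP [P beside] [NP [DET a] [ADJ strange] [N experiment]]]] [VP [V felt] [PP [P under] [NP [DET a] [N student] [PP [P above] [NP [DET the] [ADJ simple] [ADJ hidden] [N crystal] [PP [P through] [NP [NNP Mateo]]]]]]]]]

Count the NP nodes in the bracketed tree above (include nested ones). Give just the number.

The NP constituents are: [NP a nervous engineer beside a strange experiment]; [NP a strange experiment]; [NP a student above the simple hidden crystal through Mateo]; [NP the simple hidden crystal through Mateo]; [NP Mateo]. Total: 5.

5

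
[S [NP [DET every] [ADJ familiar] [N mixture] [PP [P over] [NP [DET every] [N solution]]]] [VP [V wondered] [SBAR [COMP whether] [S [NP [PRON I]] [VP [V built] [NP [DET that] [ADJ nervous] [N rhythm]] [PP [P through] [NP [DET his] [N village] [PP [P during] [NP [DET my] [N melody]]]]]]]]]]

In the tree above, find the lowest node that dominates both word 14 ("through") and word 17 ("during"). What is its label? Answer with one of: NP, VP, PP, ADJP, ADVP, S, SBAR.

Both words fall inside [PP through his village during my melody] (words 14–19), and no smaller constituent contains them both. Label: PP.

PP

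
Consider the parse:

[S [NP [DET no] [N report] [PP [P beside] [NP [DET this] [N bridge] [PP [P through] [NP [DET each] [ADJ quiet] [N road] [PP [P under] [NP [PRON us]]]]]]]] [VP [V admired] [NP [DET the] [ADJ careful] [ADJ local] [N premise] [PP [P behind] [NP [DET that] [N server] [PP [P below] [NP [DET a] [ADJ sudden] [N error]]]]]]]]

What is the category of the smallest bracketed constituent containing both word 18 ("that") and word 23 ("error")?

NP

Word 18 lies under S → VP → NP → PP → NP → DET; word 23 lies under S → VP → NP → PP → NP → PP → NP → N. The lowest shared node is the NP.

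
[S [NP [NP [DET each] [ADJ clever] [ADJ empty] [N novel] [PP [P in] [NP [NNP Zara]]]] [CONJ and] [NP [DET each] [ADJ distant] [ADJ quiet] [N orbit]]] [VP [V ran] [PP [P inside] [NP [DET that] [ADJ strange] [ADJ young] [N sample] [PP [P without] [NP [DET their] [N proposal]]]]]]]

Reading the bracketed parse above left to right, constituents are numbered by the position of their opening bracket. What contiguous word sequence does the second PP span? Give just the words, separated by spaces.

In left-to-right order the PP constituents are "in Zara"; "inside that strange young sample without their proposal"; "without their proposal". Number 2 is "inside that strange young sample without their proposal".

inside that strange young sample without their proposal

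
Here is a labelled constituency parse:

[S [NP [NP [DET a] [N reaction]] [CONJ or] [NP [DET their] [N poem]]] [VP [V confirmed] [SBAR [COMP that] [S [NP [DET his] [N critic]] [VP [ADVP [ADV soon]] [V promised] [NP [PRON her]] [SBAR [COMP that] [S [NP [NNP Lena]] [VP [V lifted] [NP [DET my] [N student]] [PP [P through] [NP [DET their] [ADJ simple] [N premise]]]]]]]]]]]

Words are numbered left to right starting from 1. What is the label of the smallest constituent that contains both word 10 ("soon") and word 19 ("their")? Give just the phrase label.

VP

The smallest bracket enclosing both words is [VP soon promised her that Lena lifted my student through their simple premise], so the label is VP.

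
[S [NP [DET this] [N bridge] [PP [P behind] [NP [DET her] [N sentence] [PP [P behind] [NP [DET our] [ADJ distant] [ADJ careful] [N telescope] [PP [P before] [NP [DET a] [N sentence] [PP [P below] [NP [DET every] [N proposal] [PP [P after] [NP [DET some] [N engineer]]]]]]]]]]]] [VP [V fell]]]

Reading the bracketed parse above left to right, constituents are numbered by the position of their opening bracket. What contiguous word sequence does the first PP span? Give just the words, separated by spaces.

Opening `[PP` markers occur at word positions 3, 6, 11, 14, 17; the first of these opens the constituent [PP behind her sentence behind our distant careful telescope before a sentence below every proposal after some engineer].

behind her sentence behind our distant careful telescope before a sentence below every proposal after some engineer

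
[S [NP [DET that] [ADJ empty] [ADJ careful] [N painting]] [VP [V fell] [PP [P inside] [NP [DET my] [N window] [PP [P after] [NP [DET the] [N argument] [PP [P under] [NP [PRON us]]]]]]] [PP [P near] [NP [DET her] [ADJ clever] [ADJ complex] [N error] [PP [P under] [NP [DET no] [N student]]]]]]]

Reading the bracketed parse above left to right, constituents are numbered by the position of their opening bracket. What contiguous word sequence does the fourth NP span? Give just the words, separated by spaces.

The NP opening brackets appear, in order, over: "that empty careful painting"; "my window after the argument under us"; "the argument under us"; "us"; "her clever complex error under no student"; "no student". The fourth one spans "us".

us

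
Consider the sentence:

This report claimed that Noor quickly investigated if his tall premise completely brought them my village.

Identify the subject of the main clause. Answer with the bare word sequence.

The subject of the main clause is the NP immediately before the verb "claimed": "this report".

this report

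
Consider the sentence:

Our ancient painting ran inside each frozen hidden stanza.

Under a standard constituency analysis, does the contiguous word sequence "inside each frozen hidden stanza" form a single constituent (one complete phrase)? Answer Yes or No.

Yes

"inside each frozen hidden stanza" is exactly the prepositional phrase [PP inside each frozen hidden stanza], a complete constituent.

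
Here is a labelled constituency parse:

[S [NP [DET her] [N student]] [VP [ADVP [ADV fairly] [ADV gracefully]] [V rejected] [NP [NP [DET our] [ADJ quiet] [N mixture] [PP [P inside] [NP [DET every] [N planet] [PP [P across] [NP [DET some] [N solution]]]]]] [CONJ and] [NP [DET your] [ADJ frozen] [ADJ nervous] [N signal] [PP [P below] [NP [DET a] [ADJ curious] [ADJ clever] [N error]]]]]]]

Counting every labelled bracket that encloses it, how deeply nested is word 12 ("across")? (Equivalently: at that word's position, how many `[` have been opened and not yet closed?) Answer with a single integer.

8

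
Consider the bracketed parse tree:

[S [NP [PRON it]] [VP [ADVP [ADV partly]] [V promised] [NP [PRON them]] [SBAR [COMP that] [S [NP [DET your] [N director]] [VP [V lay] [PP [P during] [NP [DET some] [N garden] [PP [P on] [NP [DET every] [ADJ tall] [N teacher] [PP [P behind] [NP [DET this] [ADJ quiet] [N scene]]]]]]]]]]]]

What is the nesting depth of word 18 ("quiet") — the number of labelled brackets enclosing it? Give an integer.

12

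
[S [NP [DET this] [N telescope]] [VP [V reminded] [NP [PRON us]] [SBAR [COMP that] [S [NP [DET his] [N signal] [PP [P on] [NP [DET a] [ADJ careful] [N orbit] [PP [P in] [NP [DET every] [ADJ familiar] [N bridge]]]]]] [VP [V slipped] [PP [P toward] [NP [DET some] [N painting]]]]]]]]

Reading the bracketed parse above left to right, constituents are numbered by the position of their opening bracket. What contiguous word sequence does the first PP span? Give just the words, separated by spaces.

on a careful orbit in every familiar bridge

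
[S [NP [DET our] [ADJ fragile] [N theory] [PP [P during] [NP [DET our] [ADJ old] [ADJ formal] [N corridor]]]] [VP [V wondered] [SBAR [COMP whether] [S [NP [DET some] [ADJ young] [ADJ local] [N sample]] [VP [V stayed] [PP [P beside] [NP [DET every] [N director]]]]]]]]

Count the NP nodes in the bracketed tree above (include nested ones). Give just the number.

4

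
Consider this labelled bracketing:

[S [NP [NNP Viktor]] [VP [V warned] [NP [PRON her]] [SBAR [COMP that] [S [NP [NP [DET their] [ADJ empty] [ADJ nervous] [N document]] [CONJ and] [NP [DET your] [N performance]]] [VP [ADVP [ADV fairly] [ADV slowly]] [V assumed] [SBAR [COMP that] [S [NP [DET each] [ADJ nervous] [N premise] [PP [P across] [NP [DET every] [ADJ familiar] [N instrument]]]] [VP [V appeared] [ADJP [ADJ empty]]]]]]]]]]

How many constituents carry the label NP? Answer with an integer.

7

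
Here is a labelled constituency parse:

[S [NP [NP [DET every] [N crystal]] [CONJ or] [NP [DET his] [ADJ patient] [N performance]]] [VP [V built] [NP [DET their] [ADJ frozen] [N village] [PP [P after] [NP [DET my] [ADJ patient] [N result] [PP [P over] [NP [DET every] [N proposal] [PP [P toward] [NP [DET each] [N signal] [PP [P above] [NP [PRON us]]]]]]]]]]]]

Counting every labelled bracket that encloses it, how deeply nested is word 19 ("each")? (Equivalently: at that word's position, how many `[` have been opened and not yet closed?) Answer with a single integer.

10

Path from the root down to the word: S → VP → NP → PP → NP → PP → NP → PP → NP → DET. That is 10 enclosing brackets.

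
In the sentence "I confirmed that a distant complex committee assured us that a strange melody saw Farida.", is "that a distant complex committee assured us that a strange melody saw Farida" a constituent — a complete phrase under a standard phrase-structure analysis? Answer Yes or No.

Yes

These words form the whole subordinate clause headed by "that", so yes — one constituent.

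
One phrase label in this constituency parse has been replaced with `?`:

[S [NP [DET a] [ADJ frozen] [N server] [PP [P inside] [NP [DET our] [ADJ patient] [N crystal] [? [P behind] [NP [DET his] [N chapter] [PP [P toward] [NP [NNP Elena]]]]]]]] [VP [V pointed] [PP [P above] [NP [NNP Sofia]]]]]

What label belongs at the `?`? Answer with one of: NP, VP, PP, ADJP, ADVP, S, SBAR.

The `?` node immediately contains: P 'behind', NP. That is the internal structure of a prepositional phrase, so the label is PP.

PP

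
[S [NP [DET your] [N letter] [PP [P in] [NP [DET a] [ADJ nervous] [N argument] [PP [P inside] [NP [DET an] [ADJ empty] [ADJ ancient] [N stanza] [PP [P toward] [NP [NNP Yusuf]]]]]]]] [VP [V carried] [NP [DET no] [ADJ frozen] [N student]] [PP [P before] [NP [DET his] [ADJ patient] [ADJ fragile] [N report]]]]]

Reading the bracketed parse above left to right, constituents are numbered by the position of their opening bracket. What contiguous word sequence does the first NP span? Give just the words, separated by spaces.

your letter in a nervous argument inside an empty ancient stanza toward Yusuf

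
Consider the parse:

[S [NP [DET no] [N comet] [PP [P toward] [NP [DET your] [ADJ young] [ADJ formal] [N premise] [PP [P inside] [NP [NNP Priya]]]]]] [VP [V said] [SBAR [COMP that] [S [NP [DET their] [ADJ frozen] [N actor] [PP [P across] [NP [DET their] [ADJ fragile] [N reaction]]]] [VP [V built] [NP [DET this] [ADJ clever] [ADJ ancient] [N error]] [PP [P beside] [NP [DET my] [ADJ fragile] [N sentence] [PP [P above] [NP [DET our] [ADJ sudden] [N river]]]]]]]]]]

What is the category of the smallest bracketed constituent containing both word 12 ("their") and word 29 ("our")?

Word 12 lies under S → VP → SBAR → S → NP → DET; word 29 lies under S → VP → SBAR → S → VP → PP → NP → PP → NP → DET. The lowest shared node is the S.

S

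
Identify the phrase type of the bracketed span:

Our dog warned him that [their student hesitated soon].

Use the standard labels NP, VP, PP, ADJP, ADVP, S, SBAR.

"hesitated" is the head of the bracketed span, so the span is a clause: S.

S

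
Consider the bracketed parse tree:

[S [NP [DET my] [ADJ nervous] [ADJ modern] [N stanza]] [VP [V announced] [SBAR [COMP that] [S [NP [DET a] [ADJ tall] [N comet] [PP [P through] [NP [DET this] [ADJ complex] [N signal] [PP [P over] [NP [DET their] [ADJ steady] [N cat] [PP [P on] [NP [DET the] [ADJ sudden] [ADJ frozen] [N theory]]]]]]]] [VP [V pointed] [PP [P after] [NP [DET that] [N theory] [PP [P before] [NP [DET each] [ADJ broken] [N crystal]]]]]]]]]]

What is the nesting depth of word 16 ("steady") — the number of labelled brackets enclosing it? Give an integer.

10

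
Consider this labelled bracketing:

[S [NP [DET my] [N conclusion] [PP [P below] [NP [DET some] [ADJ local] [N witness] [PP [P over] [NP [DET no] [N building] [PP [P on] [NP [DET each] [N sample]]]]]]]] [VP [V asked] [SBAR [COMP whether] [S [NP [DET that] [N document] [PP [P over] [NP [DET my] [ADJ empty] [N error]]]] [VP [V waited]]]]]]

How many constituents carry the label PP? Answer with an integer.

4

The PP constituents are: [PP below some local witness over no building on each sample]; [PP over no building on each sample]; [PP on each sample]; [PP over my empty error]. Total: 4.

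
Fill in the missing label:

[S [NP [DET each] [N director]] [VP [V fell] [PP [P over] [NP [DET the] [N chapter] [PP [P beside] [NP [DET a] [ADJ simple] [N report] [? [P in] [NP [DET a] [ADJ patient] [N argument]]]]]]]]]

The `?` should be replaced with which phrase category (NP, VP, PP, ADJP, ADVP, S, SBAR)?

PP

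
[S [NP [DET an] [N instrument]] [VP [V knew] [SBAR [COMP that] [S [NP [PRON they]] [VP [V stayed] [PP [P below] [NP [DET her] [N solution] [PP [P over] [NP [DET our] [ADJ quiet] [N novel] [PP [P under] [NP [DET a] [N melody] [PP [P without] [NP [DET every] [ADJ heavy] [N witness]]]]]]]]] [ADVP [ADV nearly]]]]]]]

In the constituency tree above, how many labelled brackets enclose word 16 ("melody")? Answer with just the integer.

12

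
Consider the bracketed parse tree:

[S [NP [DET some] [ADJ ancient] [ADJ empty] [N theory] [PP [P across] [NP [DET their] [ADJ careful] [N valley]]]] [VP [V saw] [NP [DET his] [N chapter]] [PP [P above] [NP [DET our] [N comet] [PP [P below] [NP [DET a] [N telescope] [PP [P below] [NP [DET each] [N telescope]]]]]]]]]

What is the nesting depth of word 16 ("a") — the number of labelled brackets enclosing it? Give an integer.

7

Path from the root down to the word: S → VP → PP → NP → PP → NP → DET. That is 7 enclosing brackets.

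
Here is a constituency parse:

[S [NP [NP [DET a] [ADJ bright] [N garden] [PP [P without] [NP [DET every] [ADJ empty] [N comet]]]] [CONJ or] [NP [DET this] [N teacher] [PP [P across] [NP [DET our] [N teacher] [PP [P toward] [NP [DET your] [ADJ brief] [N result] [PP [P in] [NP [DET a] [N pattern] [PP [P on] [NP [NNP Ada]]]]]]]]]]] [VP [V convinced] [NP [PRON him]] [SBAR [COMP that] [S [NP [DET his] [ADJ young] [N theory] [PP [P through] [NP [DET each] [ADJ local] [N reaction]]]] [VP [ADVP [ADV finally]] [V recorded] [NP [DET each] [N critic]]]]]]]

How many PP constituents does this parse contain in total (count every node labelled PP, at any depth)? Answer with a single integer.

6

Scanning left to right, an opening `[PP` appears at word positions 4, 11, 14, 18, 21, 29 — 6 in total.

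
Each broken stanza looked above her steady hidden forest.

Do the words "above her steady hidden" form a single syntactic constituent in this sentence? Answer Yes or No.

The smallest constituent containing the whole sequence is the prepositional phrase [PP above her steady hidden forest], but the sequence is only part of it — it straddles the boundary between preposition "above" and noun phrase "her steady hidden forest".

No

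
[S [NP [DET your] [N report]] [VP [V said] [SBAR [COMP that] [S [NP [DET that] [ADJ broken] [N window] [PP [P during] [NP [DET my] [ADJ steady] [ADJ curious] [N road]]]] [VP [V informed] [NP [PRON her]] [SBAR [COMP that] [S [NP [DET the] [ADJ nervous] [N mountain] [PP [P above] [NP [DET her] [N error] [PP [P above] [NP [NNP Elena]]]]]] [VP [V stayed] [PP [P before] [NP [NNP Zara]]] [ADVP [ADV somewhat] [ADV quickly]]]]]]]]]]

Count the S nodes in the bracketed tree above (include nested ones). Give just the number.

Scanning left to right, an opening `[S` appears at word positions 1, 5, 16 — 3 in total.

3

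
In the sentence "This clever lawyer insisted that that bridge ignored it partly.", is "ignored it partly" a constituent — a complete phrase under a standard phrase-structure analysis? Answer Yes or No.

Yes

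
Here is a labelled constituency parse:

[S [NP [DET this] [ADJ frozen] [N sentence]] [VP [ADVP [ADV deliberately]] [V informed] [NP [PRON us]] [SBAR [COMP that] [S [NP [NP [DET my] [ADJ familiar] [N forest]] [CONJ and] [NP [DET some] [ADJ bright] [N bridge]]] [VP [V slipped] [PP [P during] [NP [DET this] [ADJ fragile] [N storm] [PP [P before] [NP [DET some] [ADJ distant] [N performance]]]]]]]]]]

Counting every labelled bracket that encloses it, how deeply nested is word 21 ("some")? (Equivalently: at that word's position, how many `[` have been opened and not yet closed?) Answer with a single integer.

10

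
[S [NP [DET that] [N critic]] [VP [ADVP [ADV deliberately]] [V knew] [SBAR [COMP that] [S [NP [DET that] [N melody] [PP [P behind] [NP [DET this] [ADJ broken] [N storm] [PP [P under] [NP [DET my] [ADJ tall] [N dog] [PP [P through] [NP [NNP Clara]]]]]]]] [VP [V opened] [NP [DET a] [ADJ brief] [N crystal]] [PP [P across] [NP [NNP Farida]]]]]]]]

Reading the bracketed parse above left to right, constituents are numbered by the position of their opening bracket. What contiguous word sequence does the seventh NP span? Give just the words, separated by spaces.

Farida

Opening `[NP` markers occur at word positions 1, 6, 9, 13, 17, 19, 23; the seventh of these opens the constituent [NP Farida].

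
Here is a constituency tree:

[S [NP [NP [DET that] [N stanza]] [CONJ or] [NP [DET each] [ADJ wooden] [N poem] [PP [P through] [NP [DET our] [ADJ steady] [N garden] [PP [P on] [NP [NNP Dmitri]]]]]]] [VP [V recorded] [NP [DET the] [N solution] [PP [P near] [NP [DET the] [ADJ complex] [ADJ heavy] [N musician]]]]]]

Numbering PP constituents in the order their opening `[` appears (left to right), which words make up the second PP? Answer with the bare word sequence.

on Dmitri

The PP opening brackets appear, in order, over: "through our steady garden on Dmitri"; "on Dmitri"; "near the complex heavy musician". The second one spans "on Dmitri".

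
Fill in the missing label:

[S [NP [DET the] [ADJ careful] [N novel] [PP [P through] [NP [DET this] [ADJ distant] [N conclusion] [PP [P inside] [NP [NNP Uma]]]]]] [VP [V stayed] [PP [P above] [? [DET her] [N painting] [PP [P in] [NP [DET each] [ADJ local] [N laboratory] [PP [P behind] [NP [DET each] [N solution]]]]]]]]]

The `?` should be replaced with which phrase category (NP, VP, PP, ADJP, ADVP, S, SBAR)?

NP

Looking at what the `?` directly dominates — DET 'her', N 'painting', PP — this is a noun phrase (NP).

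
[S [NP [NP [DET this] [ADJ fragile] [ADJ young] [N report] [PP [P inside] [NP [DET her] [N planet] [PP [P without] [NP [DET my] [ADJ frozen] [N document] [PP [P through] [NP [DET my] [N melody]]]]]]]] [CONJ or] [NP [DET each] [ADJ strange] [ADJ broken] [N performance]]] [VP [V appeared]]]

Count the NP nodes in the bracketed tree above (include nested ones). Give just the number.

Scanning left to right, an opening `[NP` appears at word positions 1, 1, 6, 9, 13, 16 — 6 in total.

6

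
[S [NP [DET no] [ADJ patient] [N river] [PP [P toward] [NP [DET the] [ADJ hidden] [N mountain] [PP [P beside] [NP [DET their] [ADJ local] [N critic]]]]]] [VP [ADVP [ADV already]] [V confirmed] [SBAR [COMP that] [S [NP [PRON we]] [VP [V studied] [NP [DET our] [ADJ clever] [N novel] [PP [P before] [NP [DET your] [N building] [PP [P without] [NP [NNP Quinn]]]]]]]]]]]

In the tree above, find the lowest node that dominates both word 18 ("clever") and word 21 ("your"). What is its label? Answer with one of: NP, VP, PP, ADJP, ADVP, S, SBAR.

NP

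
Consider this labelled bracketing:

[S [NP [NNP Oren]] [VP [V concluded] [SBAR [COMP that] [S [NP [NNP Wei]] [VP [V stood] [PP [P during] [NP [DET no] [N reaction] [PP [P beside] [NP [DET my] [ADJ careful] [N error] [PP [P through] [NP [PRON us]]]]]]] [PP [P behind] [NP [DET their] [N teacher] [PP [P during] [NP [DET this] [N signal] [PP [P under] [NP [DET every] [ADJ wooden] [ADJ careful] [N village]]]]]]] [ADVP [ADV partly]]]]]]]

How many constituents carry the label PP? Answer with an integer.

The PP constituents are: [PP during no reaction beside my careful error through us]; [PP beside my careful error through us]; [PP through us]; [PP behind their teacher during this signal under every wooden careful village]; [PP during this signal under every wooden careful village]; [PP under every wooden careful village]. Total: 6.

6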